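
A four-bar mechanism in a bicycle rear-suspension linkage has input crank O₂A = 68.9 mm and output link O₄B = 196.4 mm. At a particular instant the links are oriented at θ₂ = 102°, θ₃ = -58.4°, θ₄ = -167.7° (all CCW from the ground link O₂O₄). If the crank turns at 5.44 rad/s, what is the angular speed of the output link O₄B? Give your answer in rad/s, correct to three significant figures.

0.678

ω₂ = 5.44 rad/s
Differentiating the loop-closure r₂e^{iθ₂}+r₃e^{iθ₃}=r₁+r₄e^{iθ₄} gives r₂ω₂e^{iθ₂}+r₃ω₃e^{iθ₃}=r₄ω₄e^{iθ₄}.
Eliminating the other unknown: ω₄ = r₂ω₂ sin(θ₂−θ₃) / [r₄ sin(θ₄−θ₃)].
Numerator sine = +0.33545; denominator sine = -0.94380.
Result = 0.0689·5.44·(+0.33545) / (0.1964·(-0.94380)) = -0.67831 rad/s; magnitude 0.67831 rad/s.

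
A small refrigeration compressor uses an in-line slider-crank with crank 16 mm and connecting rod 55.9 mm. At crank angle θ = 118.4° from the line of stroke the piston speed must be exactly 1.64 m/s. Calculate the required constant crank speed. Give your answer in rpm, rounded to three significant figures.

1290

For an in-line slider-crank, |v_piston| = rω|sinθ|·[1 + r cosθ/√(L² − r² sin²θ)].
With r = 0.016 m, L = 0.0559 m, θ = 118.4°: the bracketed kinematic factor |dx/dθ| = 0.012095 m.
ω = v/|dx/dθ| = 1.64/0.012095 = 135.6 rad/s.
N = 60ω/(2π) = 1294.9 rpm.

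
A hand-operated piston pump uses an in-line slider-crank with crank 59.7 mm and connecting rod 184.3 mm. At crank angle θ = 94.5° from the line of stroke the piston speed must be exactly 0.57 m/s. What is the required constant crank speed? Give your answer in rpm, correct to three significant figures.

94.0

For an in-line slider-crank, |v_piston| = rω|sinθ|·[1 + r cosθ/√(L² − r² sin²θ)].
With r = 0.0597 m, L = 0.1843 m, θ = 94.5°: the bracketed kinematic factor |dx/dθ| = 0.057918 m.
ω = v/|dx/dθ| = 0.57/0.057918 = 9.8415 rad/s.
N = 60ω/(2π) = 93.98 rpm.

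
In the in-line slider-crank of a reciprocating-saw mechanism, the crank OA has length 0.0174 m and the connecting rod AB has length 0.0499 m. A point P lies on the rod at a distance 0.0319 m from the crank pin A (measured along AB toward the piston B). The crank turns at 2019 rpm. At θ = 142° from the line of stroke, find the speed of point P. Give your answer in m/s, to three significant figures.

ω = 211.4 rad/s.  Crank-pin speed |V_A| = rω = 3.6789 m/s, perpendicular to OA.
Rod angle: sinφ = −(r/L) sinθ ⇒ φ = -12.397°; ω_rod = −rω cosθ/√(L²−r²sin²θ) = +59.483 rad/s.
V_P = V_A + ω_rod × AP, with AP = 0.0319 m along the rod.
Components: V_Px = −rω sinθ − a·ω_rod·sinφ = -1.8576 m/s;  V_Py = rω cosθ + a·ω_rod·cosφ = -1.0457 m/s.
|V_P| = √(V_Px² + V_Py²) = 2.1317 m/s.

2.13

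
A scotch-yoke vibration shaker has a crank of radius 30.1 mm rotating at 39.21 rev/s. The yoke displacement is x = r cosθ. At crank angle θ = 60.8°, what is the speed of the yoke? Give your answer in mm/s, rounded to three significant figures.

6470

ω = 246.4 rad/s (from 39.21 rev/s).
x = r cosθ ⇒ ẋ = −rω sinθ.
|v| = rω|sinθ| = 0.0301·246.4·|sin 60.8°| = 6.4732 m/s = 6473.2 mm/s.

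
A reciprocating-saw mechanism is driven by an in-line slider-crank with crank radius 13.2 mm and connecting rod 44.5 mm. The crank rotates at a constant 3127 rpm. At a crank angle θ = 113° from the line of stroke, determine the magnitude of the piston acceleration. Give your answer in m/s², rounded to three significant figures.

851

ω = 2π·3127/60 = 327.5 rad/s
x(θ) = r cosθ + √(L² − r² sin²θ); with ω constant, a = ω²·d²x/dθ².
d²x/dθ² = −r cosθ − r²(cos2θ)/√u − r⁴ sin²2θ/(4u^{3/2}),  u = L² − r² sin²θ = 0.00183261 m².
Substituting r = 0.0132 m, L = 0.0445 m, θ = 113°: d²x/dθ² = +0.007935 m.
a = ω²·d²x/dθ² = (327.5)²·(+0.007935) = +850.86 m/s²;  |a| = 850.86 m/s².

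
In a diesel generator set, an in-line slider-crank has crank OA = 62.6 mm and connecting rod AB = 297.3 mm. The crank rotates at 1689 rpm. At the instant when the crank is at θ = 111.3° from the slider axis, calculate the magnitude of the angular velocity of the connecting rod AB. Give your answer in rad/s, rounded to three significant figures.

ω = 176.9 rad/s (converted from 1689 rpm).
The rod makes angle φ with the slider axis where L sinφ = r sinθ; differentiating, L cosφ·φ̇ = r ω cosθ.
L cosφ = √(L² − r² sin²θ) = 0.29152 m.
|ω_rod| = r ω |cosθ| / √(L² − r² sin²θ) = 0.0626·176.9·0.36325/0.29152 = 13.796 rad/s.

13.8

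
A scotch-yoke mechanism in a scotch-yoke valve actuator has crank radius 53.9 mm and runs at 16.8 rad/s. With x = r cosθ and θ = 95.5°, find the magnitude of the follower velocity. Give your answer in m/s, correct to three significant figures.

0.901

ω = 16.8 rad/s
x = r cosθ ⇒ ẋ = −rω sinθ.
|v| = rω|sinθ| = 0.0539·16.8·|sin 95.5°| = 0.90135 m/s.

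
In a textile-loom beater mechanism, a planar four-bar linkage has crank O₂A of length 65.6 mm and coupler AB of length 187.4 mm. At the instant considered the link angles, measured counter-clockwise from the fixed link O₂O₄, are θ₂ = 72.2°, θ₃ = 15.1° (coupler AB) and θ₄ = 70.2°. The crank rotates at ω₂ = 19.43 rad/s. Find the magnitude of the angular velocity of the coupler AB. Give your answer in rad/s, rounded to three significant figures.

0.289

ω₂ = 19.43 rad/s
Differentiating the loop-closure r₂e^{iθ₂}+r₃e^{iθ₃}=r₁+r₄e^{iθ₄} gives r₂ω₂e^{iθ₂}+r₃ω₃e^{iθ₃}=r₄ω₄e^{iθ₄}.
Eliminating the other unknown: ω₃ = r₂ω₂ sin(θ₄−θ₂) / [r₃ sin(θ₃−θ₄)].
Numerator sine = -0.03490; denominator sine = -0.82015.
Result = 0.0656·19.43·(-0.03490) / (0.1874·(-0.82015)) = +0.28942 rad/s; magnitude 0.28942 rad/s.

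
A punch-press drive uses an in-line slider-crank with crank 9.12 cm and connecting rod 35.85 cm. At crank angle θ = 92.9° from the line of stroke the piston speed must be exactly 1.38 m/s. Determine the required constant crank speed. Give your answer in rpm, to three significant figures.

For an in-line slider-crank, |v_piston| = rω|sinθ|·[1 + r cosθ/√(L² − r² sin²θ)].
With r = 0.0912 m, L = 0.3585 m, θ = 92.9°: the bracketed kinematic factor |dx/dθ| = 0.089871 m.
ω = v/|dx/dθ| = 1.38/0.089871 = 15.355 rad/s.
N = 60ω/(2π) = 146.63 rpm.

147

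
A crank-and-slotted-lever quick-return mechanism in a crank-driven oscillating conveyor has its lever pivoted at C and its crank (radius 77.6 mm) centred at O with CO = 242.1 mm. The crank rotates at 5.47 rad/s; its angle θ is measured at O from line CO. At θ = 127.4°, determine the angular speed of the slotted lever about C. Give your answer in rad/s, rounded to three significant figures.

0.705

ω = 5.47 rad/s
Crank pin A relative to C: A = (d + r cosθ, r sinθ); lever angle φ = atan2(r sinθ, d + r cosθ).
Differentiating tanφ: φ̇ = rω(d cosθ + r)/(d² + r² + 2dr cosθ).
d² + r² + 2dr cosθ = |CA|² = 0.0418127 m²;  d cosθ + r = -0.069446 m.
|ω_lever| = |0.0776·5.47·-0.069446| / 0.0418127 = 0.705 rad/s.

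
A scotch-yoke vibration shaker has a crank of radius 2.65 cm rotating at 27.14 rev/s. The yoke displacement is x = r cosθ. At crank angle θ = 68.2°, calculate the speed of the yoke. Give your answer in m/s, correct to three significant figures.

ω = 170.5 rad/s (from 27.14 rev/s).
x = r cosθ ⇒ ẋ = −rω sinθ.
|v| = rω|sinθ| = 0.0265·170.5·|sin 68.2°| = 4.1958 m/s.

4.20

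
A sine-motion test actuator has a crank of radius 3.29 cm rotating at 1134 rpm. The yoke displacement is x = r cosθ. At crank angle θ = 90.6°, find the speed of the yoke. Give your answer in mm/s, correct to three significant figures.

3910

ω = 118.8 rad/s (from 1134 rpm).
x = r cosθ ⇒ ẋ = −rω sinθ.
|v| = rω|sinθ| = 0.0329·118.8·|sin 90.6°| = 3.9067 m/s = 3906.7 mm/s.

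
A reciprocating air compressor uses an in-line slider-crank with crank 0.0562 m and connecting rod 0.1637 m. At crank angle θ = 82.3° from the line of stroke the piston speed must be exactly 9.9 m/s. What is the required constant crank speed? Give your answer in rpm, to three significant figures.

1620

For an in-line slider-crank, |v_piston| = rω|sinθ|·[1 + r cosθ/√(L² − r² sin²θ)].
With r = 0.0562 m, L = 0.1637 m, θ = 82.3°: the bracketed kinematic factor |dx/dθ| = 0.058418 m.
ω = v/|dx/dθ| = 9.9/0.058418 = 169.47 rad/s.
N = 60ω/(2π) = 1618.3 rpm.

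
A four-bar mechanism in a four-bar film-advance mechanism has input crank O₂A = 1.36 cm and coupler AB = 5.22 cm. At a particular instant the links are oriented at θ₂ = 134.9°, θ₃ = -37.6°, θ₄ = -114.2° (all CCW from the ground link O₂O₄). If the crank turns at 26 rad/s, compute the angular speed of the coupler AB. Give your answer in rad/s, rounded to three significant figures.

ω₂ = 26 rad/s
Differentiating the loop-closure r₂e^{iθ₂}+r₃e^{iθ₃}=r₁+r₄e^{iθ₄} gives r₂ω₂e^{iθ₂}+r₃ω₃e^{iθ₃}=r₄ω₄e^{iθ₄}.
Eliminating the other unknown: ω₃ = r₂ω₂ sin(θ₄−θ₂) / [r₃ sin(θ₃−θ₄)].
Numerator sine = +0.93420; denominator sine = +0.97278.
Result = 0.0136·26·(+0.93420) / (0.0522·(+0.97278)) = +6.5054 rad/s; magnitude 6.5054 rad/s.

6.51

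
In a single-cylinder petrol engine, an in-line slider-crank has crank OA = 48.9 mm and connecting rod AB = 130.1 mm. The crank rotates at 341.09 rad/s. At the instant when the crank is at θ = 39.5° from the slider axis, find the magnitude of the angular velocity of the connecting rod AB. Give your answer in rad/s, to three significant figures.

102

ω = 341.1 rad/s
The rod makes angle φ with the slider axis where L sinφ = r sinθ; differentiating, L cosφ·φ̇ = r ω cosθ.
L cosφ = √(L² − r² sin²θ) = 0.12633 m.
|ω_rod| = r ω |cosθ| / √(L² − r² sin²θ) = 0.0489·341.1·0.77162/0.12633 = 101.88 rad/s.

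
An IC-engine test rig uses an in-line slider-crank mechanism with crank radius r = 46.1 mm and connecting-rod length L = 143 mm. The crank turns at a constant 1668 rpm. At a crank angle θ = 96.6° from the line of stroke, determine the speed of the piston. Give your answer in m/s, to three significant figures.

ω = 2π·1668/60 = 174.7 rad/s
For an in-line slider-crank, x = r cosθ + √(L² − r² sin²θ), so v = −rω sinθ·[1 + r cosθ/√(L² − r² sin²θ)].
With r = 0.0461 m, L = 0.143 m, θ = 96.6°: √(L² − r² sin²θ) = 0.13547 m.
v = −0.0461·174.7·0.99337·[1 + 0.0461·-0.11494/0.13547] = -7.6862 m/s.
|v| = 7.6862 m/s.

7.69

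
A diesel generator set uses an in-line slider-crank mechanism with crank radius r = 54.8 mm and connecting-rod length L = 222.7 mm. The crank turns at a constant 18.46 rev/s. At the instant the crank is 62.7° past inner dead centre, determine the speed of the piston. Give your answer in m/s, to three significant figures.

ω = 2π·18.5 = 116 rad/s
For an in-line slider-crank, x = r cosθ + √(L² − r² sin²θ), so v = −rω sinθ·[1 + r cosθ/√(L² − r² sin²θ)].
With r = 0.0548 m, L = 0.2227 m, θ = 62.7°: √(L² − r² sin²θ) = 0.21731 m.
v = −0.0548·116·0.88862·[1 + 0.0548·0.45865/0.21731] = -6.3014 m/s.
|v| = 6.3014 m/s.

6.30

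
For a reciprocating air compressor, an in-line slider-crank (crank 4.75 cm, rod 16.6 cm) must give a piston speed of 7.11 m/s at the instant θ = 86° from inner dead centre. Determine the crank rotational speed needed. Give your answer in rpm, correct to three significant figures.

For an in-line slider-crank, |v_piston| = rω|sinθ|·[1 + r cosθ/√(L² − r² sin²θ)].
With r = 0.0475 m, L = 0.166 m, θ = 86°: the bracketed kinematic factor |dx/dθ| = 0.048371 m.
ω = v/|dx/dθ| = 7.11/0.048371 = 146.99 rad/s.
N = 60ω/(2π) = 1403.6 rpm.

1400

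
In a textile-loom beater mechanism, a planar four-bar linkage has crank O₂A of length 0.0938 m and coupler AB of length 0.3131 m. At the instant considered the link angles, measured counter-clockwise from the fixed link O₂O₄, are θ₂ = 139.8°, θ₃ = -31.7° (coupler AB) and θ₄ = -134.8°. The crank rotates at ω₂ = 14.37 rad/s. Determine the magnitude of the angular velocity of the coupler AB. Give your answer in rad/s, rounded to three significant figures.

ω₂ = 14.37 rad/s
Differentiating the loop-closure r₂e^{iθ₂}+r₃e^{iθ₃}=r₁+r₄e^{iθ₄} gives r₂ω₂e^{iθ₂}+r₃ω₃e^{iθ₃}=r₄ω₄e^{iθ₄}.
Eliminating the other unknown: ω₃ = r₂ω₂ sin(θ₄−θ₂) / [r₃ sin(θ₃−θ₄)].
Numerator sine = +0.99678; denominator sine = +0.97398.
Result = 0.0938·14.37·(+0.99678) / (0.3131·(+0.97398)) = +4.4058 rad/s; magnitude 4.4058 rad/s.

4.41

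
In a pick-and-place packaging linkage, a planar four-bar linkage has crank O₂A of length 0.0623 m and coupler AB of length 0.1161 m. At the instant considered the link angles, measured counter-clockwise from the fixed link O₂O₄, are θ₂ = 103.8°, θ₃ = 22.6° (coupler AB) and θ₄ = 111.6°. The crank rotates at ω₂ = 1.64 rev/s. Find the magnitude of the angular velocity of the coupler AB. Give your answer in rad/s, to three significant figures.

ω₂ = 10.3 rad/s (from 1.64 rev/s).
Differentiating the loop-closure r₂e^{iθ₂}+r₃e^{iθ₃}=r₁+r₄e^{iθ₄} gives r₂ω₂e^{iθ₂}+r₃ω₃e^{iθ₃}=r₄ω₄e^{iθ₄}.
Eliminating the other unknown: ω₃ = r₂ω₂ sin(θ₄−θ₂) / [r₃ sin(θ₃−θ₄)].
Numerator sine = +0.13572; denominator sine = -0.99985.
Result = 0.0623·10.3·(+0.13572) / (0.1161·(-0.99985)) = -0.75054 rad/s; magnitude 0.75054 rad/s.

0.751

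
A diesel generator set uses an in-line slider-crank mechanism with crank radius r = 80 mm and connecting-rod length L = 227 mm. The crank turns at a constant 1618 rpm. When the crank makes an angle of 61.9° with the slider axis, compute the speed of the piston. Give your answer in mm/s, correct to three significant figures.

14000

ω = 2π·1618/60 = 169.4 rad/s
For an in-line slider-crank, x = r cosθ + √(L² − r² sin²θ), so v = −rω sinθ·[1 + r cosθ/√(L² − r² sin²θ)].
With r = 0.08 m, L = 0.227 m, θ = 61.9°: √(L² − r² sin²θ) = 0.21575 m.
v = −0.08·169.4·0.88213·[1 + 0.08·0.47101/0.21575] = -14.045 m/s.
|v| = 14.045 m/s = 14045 mm/s.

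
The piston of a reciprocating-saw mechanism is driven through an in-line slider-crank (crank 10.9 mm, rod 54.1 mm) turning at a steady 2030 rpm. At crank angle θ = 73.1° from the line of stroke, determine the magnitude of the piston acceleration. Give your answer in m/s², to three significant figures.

59.5

ω = 2π·2030/60 = 212.6 rad/s
x(θ) = r cosθ + √(L² − r² sin²θ); with ω constant, a = ω²·d²x/dθ².
d²x/dθ² = −r cosθ − r²(cos2θ)/√u − r⁴ sin²2θ/(4u^{3/2}),  u = L² − r² sin²θ = 0.00281804 m².
Substituting r = 0.0109 m, L = 0.0541 m, θ = 73.1°: d²x/dθ² = -0.0013161 m.
a = ω²·d²x/dθ² = (212.6)²·(-0.0013161) = -59.477 m/s²;  |a| = 59.477 m/s².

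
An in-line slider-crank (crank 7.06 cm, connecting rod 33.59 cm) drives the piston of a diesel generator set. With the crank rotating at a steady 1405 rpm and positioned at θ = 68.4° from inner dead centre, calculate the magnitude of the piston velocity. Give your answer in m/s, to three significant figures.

ω = 2π·1405/60 = 147.1 rad/s
For an in-line slider-crank, x = r cosθ + √(L² − r² sin²θ), so v = −rω sinθ·[1 + r cosθ/√(L² − r² sin²θ)].
With r = 0.0706 m, L = 0.3359 m, θ = 68.4°: √(L² − r² sin²θ) = 0.32942 m.
v = −0.0706·147.1·0.92978·[1 + 0.0706·0.36812/0.32942] = -10.42 m/s.
|v| = 10.42 m/s.

10.4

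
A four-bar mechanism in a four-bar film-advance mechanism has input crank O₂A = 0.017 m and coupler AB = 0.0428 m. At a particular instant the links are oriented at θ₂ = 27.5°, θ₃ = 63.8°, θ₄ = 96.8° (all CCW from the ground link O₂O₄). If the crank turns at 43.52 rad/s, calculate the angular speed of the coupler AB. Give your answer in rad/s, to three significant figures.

29.7

ω₂ = 43.52 rad/s
Differentiating the loop-closure r₂e^{iθ₂}+r₃e^{iθ₃}=r₁+r₄e^{iθ₄} gives r₂ω₂e^{iθ₂}+r₃ω₃e^{iθ₃}=r₄ω₄e^{iθ₄}.
Eliminating the other unknown: ω₃ = r₂ω₂ sin(θ₄−θ₂) / [r₃ sin(θ₃−θ₄)].
Numerator sine = +0.93544; denominator sine = -0.54464.
Result = 0.017·43.52·(+0.93544) / (0.0428·(-0.54464)) = -29.69 rad/s; magnitude 29.69 rad/s.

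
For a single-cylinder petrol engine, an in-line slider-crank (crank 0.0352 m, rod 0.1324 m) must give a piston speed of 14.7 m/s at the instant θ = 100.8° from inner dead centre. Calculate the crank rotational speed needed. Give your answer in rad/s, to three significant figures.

448

For an in-line slider-crank, |v_piston| = rω|sinθ|·[1 + r cosθ/√(L² − r² sin²θ)].
With r = 0.0352 m, L = 0.1324 m, θ = 100.8°: the bracketed kinematic factor |dx/dθ| = 0.032792 m.
ω = v/|dx/dθ| = 14.7/0.032792 = 448.28 rad/s.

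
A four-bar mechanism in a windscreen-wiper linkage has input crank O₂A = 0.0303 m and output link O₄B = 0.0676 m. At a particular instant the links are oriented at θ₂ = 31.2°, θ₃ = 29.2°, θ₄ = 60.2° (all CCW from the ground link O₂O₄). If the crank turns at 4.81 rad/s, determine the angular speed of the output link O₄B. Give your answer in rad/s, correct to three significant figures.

0.146

ω₂ = 4.81 rad/s
Differentiating the loop-closure r₂e^{iθ₂}+r₃e^{iθ₃}=r₁+r₄e^{iθ₄} gives r₂ω₂e^{iθ₂}+r₃ω₃e^{iθ₃}=r₄ω₄e^{iθ₄}.
Eliminating the other unknown: ω₄ = r₂ω₂ sin(θ₂−θ₃) / [r₄ sin(θ₄−θ₃)].
Numerator sine = +0.03490; denominator sine = +0.51504.
Result = 0.0303·4.81·(+0.03490) / (0.0676·(+0.51504)) = +0.14609 rad/s; magnitude 0.14609 rad/s.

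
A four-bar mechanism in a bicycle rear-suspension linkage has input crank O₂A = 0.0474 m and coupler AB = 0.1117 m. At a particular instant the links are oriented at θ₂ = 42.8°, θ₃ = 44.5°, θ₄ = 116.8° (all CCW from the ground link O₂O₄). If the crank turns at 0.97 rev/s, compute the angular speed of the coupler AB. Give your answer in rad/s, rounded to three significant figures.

ω₂ = 6.095 rad/s (from 0.97 rev/s).
Differentiating the loop-closure r₂e^{iθ₂}+r₃e^{iθ₃}=r₁+r₄e^{iθ₄} gives r₂ω₂e^{iθ₂}+r₃ω₃e^{iθ₃}=r₄ω₄e^{iθ₄}.
Eliminating the other unknown: ω₃ = r₂ω₂ sin(θ₄−θ₂) / [r₃ sin(θ₃−θ₄)].
Numerator sine = +0.96126; denominator sine = -0.95266.
Result = 0.0474·6.095·(+0.96126) / (0.1117·(-0.95266)) = -2.6096 rad/s; magnitude 2.6096 rad/s.

2.61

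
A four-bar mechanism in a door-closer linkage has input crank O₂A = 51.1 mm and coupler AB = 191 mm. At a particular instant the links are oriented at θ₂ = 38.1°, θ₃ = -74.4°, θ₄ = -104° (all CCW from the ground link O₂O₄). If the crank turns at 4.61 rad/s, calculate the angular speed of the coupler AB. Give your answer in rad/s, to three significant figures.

1.53

ω₂ = 4.61 rad/s
Differentiating the loop-closure r₂e^{iθ₂}+r₃e^{iθ₃}=r₁+r₄e^{iθ₄} gives r₂ω₂e^{iθ₂}+r₃ω₃e^{iθ₃}=r₄ω₄e^{iθ₄}.
Eliminating the other unknown: ω₃ = r₂ω₂ sin(θ₄−θ₂) / [r₃ sin(θ₃−θ₄)].
Numerator sine = -0.61429; denominator sine = +0.49394.
Result = 0.0511·4.61·(-0.61429) / (0.191·(+0.49394)) = -1.5338 rad/s; magnitude 1.5338 rad/s.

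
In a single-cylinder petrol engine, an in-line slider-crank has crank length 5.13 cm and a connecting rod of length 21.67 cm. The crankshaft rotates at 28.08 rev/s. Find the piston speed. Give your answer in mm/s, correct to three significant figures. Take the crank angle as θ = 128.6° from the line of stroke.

ω = 2π·28.1 = 176.4 rad/s
For an in-line slider-crank, x = r cosθ + √(L² − r² sin²θ), so v = −rω sinθ·[1 + r cosθ/√(L² − r² sin²θ)].
With r = 0.0513 m, L = 0.2167 m, θ = 128.6°: √(L² − r² sin²θ) = 0.21296 m.
v = −0.0513·176.4·0.78152·[1 + 0.0513·-0.62388/0.21296] = -6.0104 m/s.
|v| = 6.0104 m/s = 6010.4 mm/s.

6010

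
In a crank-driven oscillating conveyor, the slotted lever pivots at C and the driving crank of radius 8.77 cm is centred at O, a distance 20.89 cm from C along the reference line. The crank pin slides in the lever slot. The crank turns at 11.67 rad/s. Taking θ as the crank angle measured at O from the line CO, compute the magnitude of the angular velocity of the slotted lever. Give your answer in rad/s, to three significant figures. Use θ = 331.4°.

ω = 11.67 rad/s
Crank pin A relative to C: A = (d + r cosθ, r sinθ); lever angle φ = atan2(r sinθ, d + r cosθ).
Differentiating tanφ: φ̇ = rω(d cosθ + r)/(d² + r² + 2dr cosθ).
d² + r² + 2dr cosθ = |CA|² = 0.0835007 m²;  d cosθ + r = +0.27111 m.
|ω_lever| = |0.0877·11.67·+0.27111| / 0.0835007 = 3.323 rad/s.

3.32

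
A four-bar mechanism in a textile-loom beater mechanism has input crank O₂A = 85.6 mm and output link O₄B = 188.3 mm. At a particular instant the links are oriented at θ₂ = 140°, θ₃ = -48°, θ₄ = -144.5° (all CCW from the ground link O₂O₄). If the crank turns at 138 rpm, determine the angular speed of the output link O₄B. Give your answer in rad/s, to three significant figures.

ω₂ = 14.45 rad/s (from 138 rpm).
Differentiating the loop-closure r₂e^{iθ₂}+r₃e^{iθ₃}=r₁+r₄e^{iθ₄} gives r₂ω₂e^{iθ₂}+r₃ω₃e^{iθ₃}=r₄ω₄e^{iθ₄}.
Eliminating the other unknown: ω₄ = r₂ω₂ sin(θ₂−θ₃) / [r₄ sin(θ₄−θ₃)].
Numerator sine = -0.13917; denominator sine = -0.99357.
Result = 0.0856·14.45·(-0.13917) / (0.1883·(-0.99357)) = +0.92021 rad/s; magnitude 0.92021 rad/s.

0.920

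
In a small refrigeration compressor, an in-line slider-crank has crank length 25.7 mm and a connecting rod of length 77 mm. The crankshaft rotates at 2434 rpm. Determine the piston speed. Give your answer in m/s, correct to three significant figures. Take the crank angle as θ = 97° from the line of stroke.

ω = 2π·2434/60 = 254.9 rad/s
For an in-line slider-crank, x = r cosθ + √(L² − r² sin²θ), so v = −rω sinθ·[1 + r cosθ/√(L² − r² sin²θ)].
With r = 0.0257 m, L = 0.077 m, θ = 97°: √(L² − r² sin²θ) = 0.072652 m.
v = −0.0257·254.9·0.99255·[1 + 0.0257·-0.12187/0.072652] = -6.2215 m/s.
|v| = 6.2215 m/s.

6.22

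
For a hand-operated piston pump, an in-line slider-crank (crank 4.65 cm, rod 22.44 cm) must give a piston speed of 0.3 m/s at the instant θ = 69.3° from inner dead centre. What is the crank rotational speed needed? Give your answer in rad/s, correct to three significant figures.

6.42

For an in-line slider-crank, |v_piston| = rω|sinθ|·[1 + r cosθ/√(L² − r² sin²θ)].
With r = 0.0465 m, L = 0.2244 m, θ = 69.3°: the bracketed kinematic factor |dx/dθ| = 0.046746 m.
ω = v/|dx/dθ| = 0.3/0.046746 = 6.4177 rad/s.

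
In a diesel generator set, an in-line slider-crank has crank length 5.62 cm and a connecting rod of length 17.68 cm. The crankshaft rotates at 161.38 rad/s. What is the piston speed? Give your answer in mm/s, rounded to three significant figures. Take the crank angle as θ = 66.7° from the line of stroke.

9420

ω = 161.4 rad/s
For an in-line slider-crank, x = r cosθ + √(L² − r² sin²θ), so v = −rω sinθ·[1 + r cosθ/√(L² − r² sin²θ)].
With r = 0.0562 m, L = 0.1768 m, θ = 66.7°: √(L² − r² sin²θ) = 0.1691 m.
v = −0.0562·161.4·0.91845·[1 + 0.0562·0.39555/0.1691] = -9.425 m/s.
|v| = 9.425 m/s = 9425 mm/s.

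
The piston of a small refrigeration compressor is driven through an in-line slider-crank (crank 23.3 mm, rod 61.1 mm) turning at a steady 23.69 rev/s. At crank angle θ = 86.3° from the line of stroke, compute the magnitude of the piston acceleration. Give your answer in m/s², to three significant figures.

178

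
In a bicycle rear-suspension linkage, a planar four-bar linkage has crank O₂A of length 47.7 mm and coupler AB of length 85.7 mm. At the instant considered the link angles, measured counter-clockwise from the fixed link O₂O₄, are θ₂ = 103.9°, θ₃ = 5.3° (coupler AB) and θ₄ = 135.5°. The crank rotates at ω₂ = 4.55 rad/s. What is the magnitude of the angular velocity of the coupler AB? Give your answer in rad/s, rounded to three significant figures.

1.74

ω₂ = 4.55 rad/s
Differentiating the loop-closure r₂e^{iθ₂}+r₃e^{iθ₃}=r₁+r₄e^{iθ₄} gives r₂ω₂e^{iθ₂}+r₃ω₃e^{iθ₃}=r₄ω₄e^{iθ₄}.
Eliminating the other unknown: ω₃ = r₂ω₂ sin(θ₄−θ₂) / [r₃ sin(θ₃−θ₄)].
Numerator sine = +0.52399; denominator sine = -0.76380.
Result = 0.0477·4.55·(+0.52399) / (0.0857·(-0.76380)) = -1.7374 rad/s; magnitude 1.7374 rad/s.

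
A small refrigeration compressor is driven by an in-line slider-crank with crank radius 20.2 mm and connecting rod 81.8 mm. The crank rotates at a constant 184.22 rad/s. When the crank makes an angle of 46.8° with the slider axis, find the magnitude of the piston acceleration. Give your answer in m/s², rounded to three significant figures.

ω = 184.2 rad/s
x(θ) = r cosθ + √(L² − r² sin²θ); with ω constant, a = ω²·d²x/dθ².
d²x/dθ² = −r cosθ − r²(cos2θ)/√u − r⁴ sin²2θ/(4u^{3/2}),  u = L² − r² sin²θ = 0.00647441 m².
Substituting r = 0.0202 m, L = 0.0818 m, θ = 46.8°: d²x/dθ² = -0.013589 m.
a = ω²·d²x/dθ² = (184.2)²·(-0.013589) = -461.17 m/s²;  |a| = 461.17 m/s².

461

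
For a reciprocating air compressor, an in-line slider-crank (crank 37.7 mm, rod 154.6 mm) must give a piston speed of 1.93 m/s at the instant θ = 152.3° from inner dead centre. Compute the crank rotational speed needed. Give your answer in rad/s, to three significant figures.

141

For an in-line slider-crank, |v_piston| = rω|sinθ|·[1 + r cosθ/√(L² − r² sin²θ)].
With r = 0.0377 m, L = 0.1546 m, θ = 152.3°: the bracketed kinematic factor |dx/dθ| = 0.013716 m.
ω = v/|dx/dθ| = 1.93/0.013716 = 140.71 rad/s.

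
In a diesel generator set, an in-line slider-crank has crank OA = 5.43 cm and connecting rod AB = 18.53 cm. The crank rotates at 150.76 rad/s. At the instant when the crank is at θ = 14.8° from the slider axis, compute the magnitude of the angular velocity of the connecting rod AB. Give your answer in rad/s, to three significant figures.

ω = 150.8 rad/s
The rod makes angle φ with the slider axis where L sinφ = r sinθ; differentiating, L cosφ·φ̇ = r ω cosθ.
L cosφ = √(L² − r² sin²θ) = 0.18478 m.
|ω_rod| = r ω |cosθ| / √(L² − r² sin²θ) = 0.0543·150.8·0.96682/0.18478 = 42.833 rad/s.

42.8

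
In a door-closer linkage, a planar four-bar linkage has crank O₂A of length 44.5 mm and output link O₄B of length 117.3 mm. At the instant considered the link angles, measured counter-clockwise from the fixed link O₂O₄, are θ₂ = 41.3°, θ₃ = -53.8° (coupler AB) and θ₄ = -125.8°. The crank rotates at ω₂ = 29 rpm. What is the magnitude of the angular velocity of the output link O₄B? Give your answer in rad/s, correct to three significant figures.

1.21

ω₂ = 3.037 rad/s (from 29 rpm).
Differentiating the loop-closure r₂e^{iθ₂}+r₃e^{iθ₃}=r₁+r₄e^{iθ₄} gives r₂ω₂e^{iθ₂}+r₃ω₃e^{iθ₃}=r₄ω₄e^{iθ₄}.
Eliminating the other unknown: ω₄ = r₂ω₂ sin(θ₂−θ₃) / [r₄ sin(θ₄−θ₃)].
Numerator sine = +0.99604; denominator sine = -0.95106.
Result = 0.0445·3.037·(+0.99604) / (0.1173·(-0.95106)) = -1.2066 rad/s; magnitude 1.2066 rad/s.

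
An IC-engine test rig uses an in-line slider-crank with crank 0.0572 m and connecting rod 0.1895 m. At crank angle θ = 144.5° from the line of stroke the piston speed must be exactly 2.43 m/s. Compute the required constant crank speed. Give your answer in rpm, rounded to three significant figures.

For an in-line slider-crank, |v_piston| = rω|sinθ|·[1 + r cosθ/√(L² − r² sin²θ)].
With r = 0.0572 m, L = 0.1895 m, θ = 144.5°: the bracketed kinematic factor |dx/dθ| = 0.024925 m.
ω = v/|dx/dθ| = 2.43/0.024925 = 97.491 rad/s.
N = 60ω/(2π) = 930.97 rpm.

931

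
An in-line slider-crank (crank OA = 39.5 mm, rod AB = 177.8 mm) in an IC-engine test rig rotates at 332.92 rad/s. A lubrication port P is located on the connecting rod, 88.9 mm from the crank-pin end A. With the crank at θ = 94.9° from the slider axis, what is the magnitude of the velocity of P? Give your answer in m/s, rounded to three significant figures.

ω = 332.9 rad/s.  Crank-pin speed |V_A| = rω = 13.15 m/s, perpendicular to OA.
Rod angle: sinφ = −(r/L) sinθ ⇒ φ = -12.788°; ω_rod = −rω cosθ/√(L²−r²sin²θ) = +6.4783 rad/s.
V_P = V_A + ω_rod × AP, with AP = 0.0889 m along the rod.
Components: V_Px = −rω sinθ − a·ω_rod·sinφ = -12.975 m/s;  V_Py = rω cosθ + a·ω_rod·cosφ = -0.56163 m/s.
|V_P| = √(V_Px² + V_Py²) = 12.987 m/s.

13.0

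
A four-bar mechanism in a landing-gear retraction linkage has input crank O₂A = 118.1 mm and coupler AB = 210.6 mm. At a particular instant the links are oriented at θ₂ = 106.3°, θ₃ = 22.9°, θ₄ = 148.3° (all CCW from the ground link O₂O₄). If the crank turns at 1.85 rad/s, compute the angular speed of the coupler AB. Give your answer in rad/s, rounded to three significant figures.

0.852

ω₂ = 1.85 rad/s
Differentiating the loop-closure r₂e^{iθ₂}+r₃e^{iθ₃}=r₁+r₄e^{iθ₄} gives r₂ω₂e^{iθ₂}+r₃ω₃e^{iθ₃}=r₄ω₄e^{iθ₄}.
Eliminating the other unknown: ω₃ = r₂ω₂ sin(θ₄−θ₂) / [r₃ sin(θ₃−θ₄)].
Numerator sine = +0.66913; denominator sine = -0.81513.
Result = 0.1181·1.85·(+0.66913) / (0.2106·(-0.81513)) = -0.85163 rad/s; magnitude 0.85163 rad/s.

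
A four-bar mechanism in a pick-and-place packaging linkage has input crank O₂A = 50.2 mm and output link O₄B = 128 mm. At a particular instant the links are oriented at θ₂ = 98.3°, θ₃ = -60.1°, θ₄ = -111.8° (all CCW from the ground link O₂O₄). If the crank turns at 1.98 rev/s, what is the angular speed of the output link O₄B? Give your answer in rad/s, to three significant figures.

ω₂ = 12.44 rad/s (from 1.98 rev/s).
Differentiating the loop-closure r₂e^{iθ₂}+r₃e^{iθ₃}=r₁+r₄e^{iθ₄} gives r₂ω₂e^{iθ₂}+r₃ω₃e^{iθ₃}=r₄ω₄e^{iθ₄}.
Eliminating the other unknown: ω₄ = r₂ω₂ sin(θ₂−θ₃) / [r₄ sin(θ₄−θ₃)].
Numerator sine = +0.36812; denominator sine = -0.78478.
Result = 0.0502·12.44·(+0.36812) / (0.128·(-0.78478)) = -2.2887 rad/s; magnitude 2.2887 rad/s.

2.29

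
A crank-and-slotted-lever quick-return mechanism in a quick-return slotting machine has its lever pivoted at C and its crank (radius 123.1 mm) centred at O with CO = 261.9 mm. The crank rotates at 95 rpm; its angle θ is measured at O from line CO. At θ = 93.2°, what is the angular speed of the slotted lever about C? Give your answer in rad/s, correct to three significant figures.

ω = 9.948 rad/s (from 95 rpm).
Crank pin A relative to C: A = (d + r cosθ, r sinθ); lever angle φ = atan2(r sinθ, d + r cosθ).
Differentiating tanφ: φ̇ = rω(d cosθ + r)/(d² + r² + 2dr cosθ).
d² + r² + 2dr cosθ = |CA|² = 0.0801459 m²;  d cosθ + r = +0.10848 m.
|ω_lever| = |0.1231·9.948·+0.10848| / 0.0801459 = 1.6576 rad/s.

1.66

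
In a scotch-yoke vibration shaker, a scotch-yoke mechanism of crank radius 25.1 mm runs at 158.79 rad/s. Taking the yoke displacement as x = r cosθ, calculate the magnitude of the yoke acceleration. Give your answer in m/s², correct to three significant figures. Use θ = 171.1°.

625

ω = 158.8 rad/s
x = r cosθ ⇒ ẍ = −rω² cosθ (ω constant).
|a| = rω²|cosθ| = 0.0251·(158.8)²·|cos 171.1°| = 625.26 m/s².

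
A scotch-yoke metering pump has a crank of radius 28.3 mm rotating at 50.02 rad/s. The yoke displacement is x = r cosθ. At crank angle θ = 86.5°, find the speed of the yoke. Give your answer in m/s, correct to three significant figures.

1.41

ω = 50.02 rad/s
x = r cosθ ⇒ ẋ = −rω sinθ.
|v| = rω|sinθ| = 0.0283·50.02·|sin 86.5°| = 1.4129 m/s.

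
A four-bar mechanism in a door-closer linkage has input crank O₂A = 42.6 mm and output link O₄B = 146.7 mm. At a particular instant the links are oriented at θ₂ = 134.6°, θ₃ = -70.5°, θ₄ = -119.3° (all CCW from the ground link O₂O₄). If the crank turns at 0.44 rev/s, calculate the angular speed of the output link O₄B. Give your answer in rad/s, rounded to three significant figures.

ω₂ = 2.765 rad/s (from 0.44 rev/s).
Differentiating the loop-closure r₂e^{iθ₂}+r₃e^{iθ₃}=r₁+r₄e^{iθ₄} gives r₂ω₂e^{iθ₂}+r₃ω₃e^{iθ₃}=r₄ω₄e^{iθ₄}.
Eliminating the other unknown: ω₄ = r₂ω₂ sin(θ₂−θ₃) / [r₄ sin(θ₄−θ₃)].
Numerator sine = -0.42420; denominator sine = -0.75241.
Result = 0.0426·2.765·(-0.42420) / (0.1467·(-0.75241)) = +0.45261 rad/s; magnitude 0.45261 rad/s.

0.453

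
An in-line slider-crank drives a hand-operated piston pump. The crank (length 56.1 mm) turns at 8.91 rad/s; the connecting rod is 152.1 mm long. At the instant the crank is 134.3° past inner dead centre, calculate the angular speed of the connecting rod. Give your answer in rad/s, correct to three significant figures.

2.38

ω = 8.91 rad/s
The rod makes angle φ with the slider axis where L sinφ = r sinθ; differentiating, L cosφ·φ̇ = r ω cosθ.
L cosφ = √(L² − r² sin²θ) = 0.14671 m.
|ω_rod| = r ω |cosθ| / √(L² − r² sin²θ) = 0.0561·8.91·0.69842/0.14671 = 2.3796 rad/s.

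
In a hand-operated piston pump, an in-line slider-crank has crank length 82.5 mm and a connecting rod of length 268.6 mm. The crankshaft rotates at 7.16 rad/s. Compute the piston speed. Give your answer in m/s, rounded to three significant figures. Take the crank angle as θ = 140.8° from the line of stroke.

ω = 7.16 rad/s
For an in-line slider-crank, x = r cosθ + √(L² − r² sin²θ), so v = −rω sinθ·[1 + r cosθ/√(L² − r² sin²θ)].
With r = 0.0825 m, L = 0.2686 m, θ = 140.8°: √(L² − r² sin²θ) = 0.26349 m.
v = −0.0825·7.16·0.63203·[1 + 0.0825·-0.77494/0.26349] = -0.28275 m/s.
|v| = 0.28275 m/s.

0.283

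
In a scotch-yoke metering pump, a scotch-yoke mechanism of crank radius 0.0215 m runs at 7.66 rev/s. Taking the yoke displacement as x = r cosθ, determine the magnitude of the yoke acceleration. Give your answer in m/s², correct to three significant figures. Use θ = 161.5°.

ω = 48.13 rad/s (from 7.66 rev/s).
x = r cosθ ⇒ ẍ = −rω² cosθ (ω constant).
|a| = rω²|cosθ| = 0.0215·(48.13)²·|cos 161.5°| = 47.229 m/s².

47.2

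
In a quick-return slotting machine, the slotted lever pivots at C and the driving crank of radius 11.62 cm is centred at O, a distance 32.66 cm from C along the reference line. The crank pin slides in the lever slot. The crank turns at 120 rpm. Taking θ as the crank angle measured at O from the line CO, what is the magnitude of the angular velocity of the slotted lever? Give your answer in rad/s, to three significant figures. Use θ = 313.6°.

ω = 12.57 rad/s (from 120 rpm).
Crank pin A relative to C: A = (d + r cosθ, r sinθ); lever angle φ = atan2(r sinθ, d + r cosθ).
Differentiating tanφ: φ̇ = rω(d cosθ + r)/(d² + r² + 2dr cosθ).
d² + r² + 2dr cosθ = |CA|² = 0.172513 m²;  d cosθ + r = +0.34143 m.
|ω_lever| = |0.1162·12.57·+0.34143| / 0.172513 = 2.89 rad/s.

2.89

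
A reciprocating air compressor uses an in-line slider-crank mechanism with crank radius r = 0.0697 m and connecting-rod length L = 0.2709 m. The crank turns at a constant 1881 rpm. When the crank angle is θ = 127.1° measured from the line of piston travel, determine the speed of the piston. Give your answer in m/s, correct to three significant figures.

9.21

ω = 2π·1881/60 = 197 rad/s
For an in-line slider-crank, x = r cosθ + √(L² − r² sin²θ), so v = −rω sinθ·[1 + r cosθ/√(L² − r² sin²θ)].
With r = 0.0697 m, L = 0.2709 m, θ = 127.1°: √(L² − r² sin²θ) = 0.26513 m.
v = −0.0697·197·0.79758·[1 + 0.0697·-0.60321/0.26513] = -9.2139 m/s.
|v| = 9.2139 m/s.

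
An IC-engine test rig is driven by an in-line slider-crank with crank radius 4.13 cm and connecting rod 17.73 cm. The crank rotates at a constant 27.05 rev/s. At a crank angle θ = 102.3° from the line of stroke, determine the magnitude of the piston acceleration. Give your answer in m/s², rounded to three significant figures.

513

ω = 2π·27.1 = 170 rad/s
x(θ) = r cosθ + √(L² − r² sin²θ); with ω constant, a = ω²·d²x/dθ².
d²x/dθ² = −r cosθ − r²(cos2θ)/√u − r⁴ sin²2θ/(4u^{3/2}),  u = L² − r² sin²θ = 0.029807 m².
Substituting r = 0.0413 m, L = 0.1773 m, θ = 102.3°: d²x/dθ² = +0.017757 m.
a = ω²·d²x/dθ² = (170)²·(+0.017757) = +512.92 m/s²;  |a| = 512.92 m/s².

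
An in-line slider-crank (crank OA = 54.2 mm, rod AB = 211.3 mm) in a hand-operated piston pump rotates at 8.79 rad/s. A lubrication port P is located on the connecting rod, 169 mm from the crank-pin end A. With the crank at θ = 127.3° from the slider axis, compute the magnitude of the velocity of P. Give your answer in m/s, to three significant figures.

0.336

ω = 8.79 rad/s.  Crank-pin speed |V_A| = rω = 0.47642 m/s, perpendicular to OA.
Rod angle: sinφ = −(r/L) sinθ ⇒ φ = -11.774°; ω_rod = −rω cosθ/√(L²−r²sin²θ) = +1.3957 rad/s.
V_P = V_A + ω_rod × AP, with AP = 0.169 m along the rod.
Components: V_Px = −rω sinθ − a·ω_rod·sinφ = -0.33085 m/s;  V_Py = rω cosθ + a·ω_rod·cosφ = -0.057795 m/s.
|V_P| = √(V_Px² + V_Py²) = 0.33586 m/s.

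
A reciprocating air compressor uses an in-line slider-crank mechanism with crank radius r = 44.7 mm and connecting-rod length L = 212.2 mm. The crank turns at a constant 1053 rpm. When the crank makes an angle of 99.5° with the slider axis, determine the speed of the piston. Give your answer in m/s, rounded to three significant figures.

ω = 2π·1053/60 = 110.3 rad/s
For an in-line slider-crank, x = r cosθ + √(L² − r² sin²θ), so v = −rω sinθ·[1 + r cosθ/√(L² − r² sin²θ)].
With r = 0.0447 m, L = 0.2122 m, θ = 99.5°: √(L² − r² sin²θ) = 0.20757 m.
v = −0.0447·110.3·0.98629·[1 + 0.0447·-0.16505/0.20757] = -4.6887 m/s.
|v| = 4.6887 m/s.

4.69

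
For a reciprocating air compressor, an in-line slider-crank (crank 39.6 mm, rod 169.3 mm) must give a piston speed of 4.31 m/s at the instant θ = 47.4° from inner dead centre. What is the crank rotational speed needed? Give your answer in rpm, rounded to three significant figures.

1220

For an in-line slider-crank, |v_piston| = rω|sinθ|·[1 + r cosθ/√(L² − r² sin²θ)].
With r = 0.0396 m, L = 0.1693 m, θ = 47.4°: the bracketed kinematic factor |dx/dθ| = 0.033834 m.
ω = v/|dx/dθ| = 4.31/0.033834 = 127.38 rad/s.
N = 60ω/(2π) = 1216.4 rpm.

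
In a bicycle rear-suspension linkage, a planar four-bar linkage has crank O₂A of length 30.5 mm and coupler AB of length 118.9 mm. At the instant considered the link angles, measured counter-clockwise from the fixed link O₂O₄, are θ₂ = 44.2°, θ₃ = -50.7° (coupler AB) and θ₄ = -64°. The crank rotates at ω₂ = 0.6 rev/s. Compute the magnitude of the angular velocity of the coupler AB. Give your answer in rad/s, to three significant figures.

3.99

ω₂ = 3.77 rad/s (from 0.6 rev/s).
Differentiating the loop-closure r₂e^{iθ₂}+r₃e^{iθ₃}=r₁+r₄e^{iθ₄} gives r₂ω₂e^{iθ₂}+r₃ω₃e^{iθ₃}=r₄ω₄e^{iθ₄}.
Eliminating the other unknown: ω₃ = r₂ω₂ sin(θ₄−θ₂) / [r₃ sin(θ₃−θ₄)].
Numerator sine = -0.94997; denominator sine = +0.23005.
Result = 0.0305·3.77·(-0.94997) / (0.1189·(+0.23005)) = -3.9934 rad/s; magnitude 3.9934 rad/s.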